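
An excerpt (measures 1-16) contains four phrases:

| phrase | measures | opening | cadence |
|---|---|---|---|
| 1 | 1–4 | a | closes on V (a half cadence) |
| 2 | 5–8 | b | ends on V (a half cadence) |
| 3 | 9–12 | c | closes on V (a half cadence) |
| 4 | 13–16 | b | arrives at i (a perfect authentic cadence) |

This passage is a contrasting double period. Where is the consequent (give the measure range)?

In a double period the four phrases pair into a large antecedent (phrases 1–2, ending half cadence) and a large consequent (phrases 3–4, ending perfect authentic cadence). The consequent spans mm. 9-16.

measures 9–16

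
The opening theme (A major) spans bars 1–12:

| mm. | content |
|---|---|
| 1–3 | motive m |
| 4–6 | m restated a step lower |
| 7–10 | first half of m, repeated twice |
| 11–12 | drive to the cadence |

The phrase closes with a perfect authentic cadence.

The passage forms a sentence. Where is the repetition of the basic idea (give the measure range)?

measures 4–6

The presentation of a sentence is the basic idea (bars 1-3) plus its repetition (mm. 4-6); the repetition of the basic idea is therefore mm. 4–6.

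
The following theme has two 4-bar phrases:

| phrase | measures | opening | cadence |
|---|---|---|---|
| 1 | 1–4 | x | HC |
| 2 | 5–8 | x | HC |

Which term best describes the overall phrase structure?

Both phrases have the same opening (x) and the same cadence (half cadence): the second is a restatement, not a consequent, so this is a repeated phrase rather than a period.

repeated phrase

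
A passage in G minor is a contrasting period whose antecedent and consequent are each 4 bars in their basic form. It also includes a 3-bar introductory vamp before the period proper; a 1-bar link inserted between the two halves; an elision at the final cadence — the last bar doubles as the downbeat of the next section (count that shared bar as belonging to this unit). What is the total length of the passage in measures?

12 measures

Basic contrasting period: 4 + 4 = 8 bars.
8 (basic form) + 3 (introduction) + 1 (link) = 12.
The elision shares a bar with the next section but does not change this unit's count.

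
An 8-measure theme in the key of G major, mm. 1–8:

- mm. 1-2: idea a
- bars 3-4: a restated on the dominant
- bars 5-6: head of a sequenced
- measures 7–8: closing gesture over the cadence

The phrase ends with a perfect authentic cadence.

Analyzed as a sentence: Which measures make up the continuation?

After the presentation (mm. 1–4), the continuation covers the fragmentation through the cadence: mm. 5–8.

measures 5–8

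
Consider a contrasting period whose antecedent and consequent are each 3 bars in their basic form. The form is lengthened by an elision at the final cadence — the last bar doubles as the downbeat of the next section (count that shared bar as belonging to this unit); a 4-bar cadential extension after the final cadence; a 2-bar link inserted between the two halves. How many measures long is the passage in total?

Basic contrasting period: 3 + 3 = 6 bars.
6 (basic form) + 4 (cadential extension) + 2 (link) = 12.
The elision shares a bar with the next section but does not change this unit's count.

12 measures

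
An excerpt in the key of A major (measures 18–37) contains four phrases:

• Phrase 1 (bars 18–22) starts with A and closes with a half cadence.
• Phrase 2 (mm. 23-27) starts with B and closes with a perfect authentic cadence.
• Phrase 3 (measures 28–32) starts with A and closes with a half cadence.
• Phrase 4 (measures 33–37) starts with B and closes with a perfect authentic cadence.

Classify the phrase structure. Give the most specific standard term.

The cadence pattern HC–PAC–HC–PAC is weak–strong twice, and phrases 3–4 restate phrases 1–2: a period heard twice, not a double period (which would end weakly at phrase 2).

repeated period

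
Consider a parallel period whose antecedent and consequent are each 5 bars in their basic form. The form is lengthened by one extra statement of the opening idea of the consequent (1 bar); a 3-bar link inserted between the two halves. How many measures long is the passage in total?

Basic parallel period: 5 + 5 = 10 bars.
10 (basic form) + 1 (extra statement) + 3 (link) = 14.

14 measures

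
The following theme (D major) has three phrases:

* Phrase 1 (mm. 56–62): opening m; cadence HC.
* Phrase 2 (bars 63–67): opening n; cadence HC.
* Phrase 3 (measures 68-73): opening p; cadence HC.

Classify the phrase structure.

The final phrase closes with a half cadence, which is not stronger than the preceding half cadence; the 3 phrases lack an overall antecedent–consequent design and so form a phrase group.

phrase group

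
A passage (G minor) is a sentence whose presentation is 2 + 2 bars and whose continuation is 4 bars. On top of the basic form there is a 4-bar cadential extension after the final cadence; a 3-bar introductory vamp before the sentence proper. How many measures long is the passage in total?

Basic sentence: 2 + 2 + 4 = 8 bars.
8 (basic form) + 4 (cadential extension) + 3 (introduction) = 15.

15 measures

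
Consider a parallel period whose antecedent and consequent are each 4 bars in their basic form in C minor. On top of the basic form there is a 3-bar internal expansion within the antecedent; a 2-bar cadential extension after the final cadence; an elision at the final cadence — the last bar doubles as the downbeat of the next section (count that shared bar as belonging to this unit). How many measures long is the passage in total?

13 measures

Basic parallel period: 4 + 4 = 8 bars.
8 (basic form) + 3 (internal expansion) + 2 (cadential extension) = 13.
The elision shares a bar with the next section but does not change this unit's count.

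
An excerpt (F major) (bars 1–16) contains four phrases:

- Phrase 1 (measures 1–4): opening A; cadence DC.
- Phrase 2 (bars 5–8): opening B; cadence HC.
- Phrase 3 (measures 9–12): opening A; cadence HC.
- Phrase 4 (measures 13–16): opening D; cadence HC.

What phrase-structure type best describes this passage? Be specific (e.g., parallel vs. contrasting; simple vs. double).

Phrase 4 ends with a half cadence, no stronger than phrase 2's half cadence, so the four phrases do not form a double period; nor do phrases 3–4 duplicate 1–2, so it is not a repeated period. With no phrase reaching a conclusive cadence, the passage is a phrase group.

phrase group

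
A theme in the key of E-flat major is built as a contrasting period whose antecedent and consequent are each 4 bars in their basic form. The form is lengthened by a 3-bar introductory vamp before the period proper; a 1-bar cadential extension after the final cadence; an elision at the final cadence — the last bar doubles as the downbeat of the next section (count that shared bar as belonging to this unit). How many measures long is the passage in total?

12 measures

Basic contrasting period: 4 + 4 = 8 bars.
8 (basic form) + 3 (introduction) + 1 (cadential extension) = 12.
The elision shares a bar with the next section but does not change this unit's count.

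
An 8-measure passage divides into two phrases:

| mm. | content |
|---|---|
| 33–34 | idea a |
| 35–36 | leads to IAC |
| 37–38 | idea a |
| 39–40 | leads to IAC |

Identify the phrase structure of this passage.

Both phrases have the same opening (a) and the same cadence (imperfect authentic cadence): the second is a restatement, not a consequent, so this is a repeated phrase rather than a period.

repeated phrase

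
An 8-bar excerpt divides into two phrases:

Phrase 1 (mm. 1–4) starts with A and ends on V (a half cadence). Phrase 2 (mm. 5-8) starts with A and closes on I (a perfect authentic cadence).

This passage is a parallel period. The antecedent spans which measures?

measures 1–4

The antecedent is the phrase ending with the weaker cadence (half cadence, phrase 1) and the consequent the one ending more conclusively (perfect authentic cadence, phrase 2); the antecedent is measures 1-4.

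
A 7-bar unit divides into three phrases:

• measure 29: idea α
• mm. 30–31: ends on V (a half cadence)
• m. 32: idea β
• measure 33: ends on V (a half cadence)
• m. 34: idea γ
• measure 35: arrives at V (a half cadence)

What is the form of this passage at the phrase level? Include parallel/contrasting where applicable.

phrase group

The final phrase closes with a half cadence, which is not stronger than the preceding half cadence; the 3 phrases lack an overall antecedent–consequent design and so form a phrase group.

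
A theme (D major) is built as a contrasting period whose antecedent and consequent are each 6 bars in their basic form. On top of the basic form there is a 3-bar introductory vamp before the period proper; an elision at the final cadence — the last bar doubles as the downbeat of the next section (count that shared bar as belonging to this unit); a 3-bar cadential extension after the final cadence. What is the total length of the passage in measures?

18 measures

Basic contrasting period: 6 + 6 = 12 bars.
12 (basic form) + 3 (introduction) + 3 (cadential extension) = 18.
The elision shares a bar with the next section but does not change this unit's count.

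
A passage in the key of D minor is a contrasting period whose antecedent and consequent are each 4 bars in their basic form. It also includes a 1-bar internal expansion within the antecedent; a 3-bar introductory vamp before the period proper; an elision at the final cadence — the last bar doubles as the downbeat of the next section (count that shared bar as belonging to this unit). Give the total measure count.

Basic contrasting period: 4 + 4 = 8 bars.
8 (basic form) + 1 (internal expansion) + 3 (introduction) = 12.
The elision shares a bar with the next section but does not change this unit's count.

12 measures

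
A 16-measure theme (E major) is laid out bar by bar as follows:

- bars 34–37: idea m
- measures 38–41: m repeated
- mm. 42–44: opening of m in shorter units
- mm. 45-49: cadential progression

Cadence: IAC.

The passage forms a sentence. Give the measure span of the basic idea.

The presentation of a sentence is the basic idea (mm. 34–37) plus its repetition (mm. 38-41); the basic idea is therefore bars 34-37.

measures 34–37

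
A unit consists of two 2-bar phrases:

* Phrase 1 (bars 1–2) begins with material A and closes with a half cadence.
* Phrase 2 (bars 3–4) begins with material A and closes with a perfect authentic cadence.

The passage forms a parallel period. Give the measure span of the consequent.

The phrase ending with the weaker cadence (half cadence) is the antecedent; the one ending more conclusively (perfect authentic cadence) is the consequent. The consequent is measures 3–4.

measures 3–4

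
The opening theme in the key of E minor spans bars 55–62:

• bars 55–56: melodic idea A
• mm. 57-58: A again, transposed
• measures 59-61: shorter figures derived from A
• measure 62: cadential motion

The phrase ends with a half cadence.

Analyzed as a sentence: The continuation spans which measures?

measures 59–62

After the presentation (measures 55–58), the continuation covers the fragmentation through the cadence: mm. 59-62.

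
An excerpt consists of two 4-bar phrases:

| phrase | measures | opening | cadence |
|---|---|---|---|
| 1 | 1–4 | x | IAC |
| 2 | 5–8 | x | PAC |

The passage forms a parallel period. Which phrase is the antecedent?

phrase 1

The phrase ending with the weaker cadence (imperfect authentic cadence) is the antecedent; the one ending more conclusively (perfect authentic cadence) is the consequent. The antecedent is phrase 1.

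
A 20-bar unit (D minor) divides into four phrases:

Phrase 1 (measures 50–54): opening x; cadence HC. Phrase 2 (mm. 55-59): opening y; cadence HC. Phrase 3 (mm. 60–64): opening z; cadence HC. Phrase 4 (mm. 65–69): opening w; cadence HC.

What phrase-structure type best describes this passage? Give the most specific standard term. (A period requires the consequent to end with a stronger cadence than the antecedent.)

phrase group

Phrase 4 ends with a half cadence, no stronger than phrase 2's half cadence, so the four phrases do not form a double period; nor do phrases 3–4 duplicate 1–2, so it is not a repeated period. With no phrase reaching a conclusive cadence, the passage is a phrase group.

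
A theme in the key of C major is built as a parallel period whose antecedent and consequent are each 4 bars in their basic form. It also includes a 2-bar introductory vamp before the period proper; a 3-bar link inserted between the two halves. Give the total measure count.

13 measures

Basic parallel period: 4 + 4 = 8 bars.
8 (basic form) + 2 (introduction) + 3 (link) = 13.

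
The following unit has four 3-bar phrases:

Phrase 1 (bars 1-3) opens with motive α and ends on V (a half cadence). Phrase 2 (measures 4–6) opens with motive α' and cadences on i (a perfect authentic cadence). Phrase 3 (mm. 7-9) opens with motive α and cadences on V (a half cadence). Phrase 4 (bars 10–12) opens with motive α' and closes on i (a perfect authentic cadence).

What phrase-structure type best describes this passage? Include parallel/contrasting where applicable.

The cadence pattern HC–PAC–HC–PAC is weak–strong twice, and phrases 3–4 restate phrases 1–2: a period heard twice, not a double period (which would end weakly at phrase 2).

repeated period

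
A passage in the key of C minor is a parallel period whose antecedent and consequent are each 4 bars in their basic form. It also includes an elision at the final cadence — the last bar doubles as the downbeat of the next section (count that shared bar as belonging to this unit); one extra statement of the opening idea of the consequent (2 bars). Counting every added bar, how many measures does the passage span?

10 measures

Basic parallel period: 4 + 4 = 8 bars.
8 (basic form) + 2 (extra statement) = 10.
The elision shares a bar with the next section but does not change this unit's count.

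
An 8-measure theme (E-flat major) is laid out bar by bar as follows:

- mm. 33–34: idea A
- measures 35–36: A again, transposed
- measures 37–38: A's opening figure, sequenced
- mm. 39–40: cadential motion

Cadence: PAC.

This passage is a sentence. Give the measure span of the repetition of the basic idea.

The presentation of a sentence is the basic idea (mm. 33–34) plus its repetition (mm. 35-36); the repetition of the basic idea is therefore bars 35-36.

measures 35–36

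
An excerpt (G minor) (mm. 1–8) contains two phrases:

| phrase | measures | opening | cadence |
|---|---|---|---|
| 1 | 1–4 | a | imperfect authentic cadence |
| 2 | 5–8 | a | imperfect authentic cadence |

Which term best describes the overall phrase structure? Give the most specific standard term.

repeated phrase

Both phrases have the same opening (a) and the same cadence (imperfect authentic cadence): the second is a restatement, not a consequent, so this is a repeated phrase rather than a period.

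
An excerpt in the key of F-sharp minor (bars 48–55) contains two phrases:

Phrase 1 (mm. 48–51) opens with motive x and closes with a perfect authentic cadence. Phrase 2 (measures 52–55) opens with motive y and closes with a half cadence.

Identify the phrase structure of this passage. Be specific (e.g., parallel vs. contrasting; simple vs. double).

phrase group

The second phrase closes with a half cadence, which is not stronger than the first phrase's perfect authentic cadence; without a weak→strong cadential pair there is no antecedent–consequent relationship, so this is a phrase group rather than a period.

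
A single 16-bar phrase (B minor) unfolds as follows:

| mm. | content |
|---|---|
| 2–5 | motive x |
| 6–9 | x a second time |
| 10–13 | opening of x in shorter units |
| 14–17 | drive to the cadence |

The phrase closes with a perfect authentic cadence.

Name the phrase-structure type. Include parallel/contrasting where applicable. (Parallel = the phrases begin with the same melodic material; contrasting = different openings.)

Basic idea (bars 2–5) + its repetition (mm. 6–9) form the presentation; fragmentation and cadence (mm. 10-17) form the continuation — the 16-bar whole is a sentence.

sentence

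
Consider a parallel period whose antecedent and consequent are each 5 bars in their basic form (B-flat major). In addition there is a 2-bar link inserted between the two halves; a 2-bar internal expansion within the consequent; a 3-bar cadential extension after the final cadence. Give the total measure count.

Basic parallel period: 5 + 5 = 10 bars.
10 (basic form) + 2 (link) + 2 (internal expansion) + 3 (cadential extension) = 17.

17 measures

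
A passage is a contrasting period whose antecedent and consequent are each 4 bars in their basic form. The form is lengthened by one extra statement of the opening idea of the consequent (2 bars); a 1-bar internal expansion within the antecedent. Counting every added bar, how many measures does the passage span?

Basic contrasting period: 4 + 4 = 8 bars.
8 (basic form) + 2 (extra statement) + 1 (internal expansion) = 11.

11 measures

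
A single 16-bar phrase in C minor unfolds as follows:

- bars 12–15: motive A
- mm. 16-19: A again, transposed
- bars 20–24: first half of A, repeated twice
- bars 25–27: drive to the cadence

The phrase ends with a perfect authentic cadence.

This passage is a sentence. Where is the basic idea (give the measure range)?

The presentation of a sentence is the basic idea (mm. 12–15) plus its repetition (measures 16–19); the basic idea is therefore mm. 12–15.

measures 12–15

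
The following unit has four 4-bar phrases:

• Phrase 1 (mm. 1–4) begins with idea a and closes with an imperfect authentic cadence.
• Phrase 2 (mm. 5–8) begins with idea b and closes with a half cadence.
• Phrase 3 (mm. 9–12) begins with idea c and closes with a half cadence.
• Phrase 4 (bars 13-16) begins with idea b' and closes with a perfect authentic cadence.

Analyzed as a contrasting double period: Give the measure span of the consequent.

measures 9–16

In a double period the four phrases pair into a large antecedent (phrases 1–2, ending half cadence) and a large consequent (phrases 3–4, ending perfect authentic cadence). The consequent spans mm. 9–16.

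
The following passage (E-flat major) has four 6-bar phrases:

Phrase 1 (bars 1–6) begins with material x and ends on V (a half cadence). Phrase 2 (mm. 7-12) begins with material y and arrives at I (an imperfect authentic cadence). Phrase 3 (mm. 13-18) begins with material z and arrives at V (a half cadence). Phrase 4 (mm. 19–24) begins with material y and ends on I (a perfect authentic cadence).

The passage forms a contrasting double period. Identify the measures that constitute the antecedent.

In a double period the four phrases pair into a large antecedent (phrases 1–2, ending imperfect authentic cadence) and a large consequent (phrases 3–4, ending perfect authentic cadence). The antecedent spans mm. 1-12.

measures 1–12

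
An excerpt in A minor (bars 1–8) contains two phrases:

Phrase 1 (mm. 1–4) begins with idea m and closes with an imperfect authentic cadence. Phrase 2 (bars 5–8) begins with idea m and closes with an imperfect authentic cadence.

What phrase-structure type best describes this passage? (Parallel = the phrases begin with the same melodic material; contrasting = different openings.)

Both phrases have the same opening (m) and the same cadence (imperfect authentic cadence): the second is a restatement, not a consequent, so this is a repeated phrase rather than a period.

repeated phrase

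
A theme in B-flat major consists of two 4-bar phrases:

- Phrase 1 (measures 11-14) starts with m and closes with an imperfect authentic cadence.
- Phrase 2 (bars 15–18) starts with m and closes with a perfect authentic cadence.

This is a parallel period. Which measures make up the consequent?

The phrase ending with the weaker cadence (imperfect authentic cadence) is the antecedent; the one ending more conclusively (perfect authentic cadence) is the consequent. The consequent is measures 15–18.

measures 15–18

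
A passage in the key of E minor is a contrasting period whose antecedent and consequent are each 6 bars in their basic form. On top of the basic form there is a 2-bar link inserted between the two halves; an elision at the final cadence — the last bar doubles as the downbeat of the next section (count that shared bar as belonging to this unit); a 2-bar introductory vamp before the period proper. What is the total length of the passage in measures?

16 measures

Basic contrasting period: 6 + 6 = 12 bars.
12 (basic form) + 2 (link) + 2 (introduction) = 16.
The elision shares a bar with the next section but does not change this unit's count.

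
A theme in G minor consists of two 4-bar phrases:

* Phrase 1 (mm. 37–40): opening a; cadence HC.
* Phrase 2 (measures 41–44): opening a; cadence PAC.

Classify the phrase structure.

parallel period

Phrase 1 ends with a half cadence (weaker) and phrase 2 with a perfect authentic cadence (stronger): antecedent + consequent = a period.
The two phrases open with the same material (a / a), so the period is parallel.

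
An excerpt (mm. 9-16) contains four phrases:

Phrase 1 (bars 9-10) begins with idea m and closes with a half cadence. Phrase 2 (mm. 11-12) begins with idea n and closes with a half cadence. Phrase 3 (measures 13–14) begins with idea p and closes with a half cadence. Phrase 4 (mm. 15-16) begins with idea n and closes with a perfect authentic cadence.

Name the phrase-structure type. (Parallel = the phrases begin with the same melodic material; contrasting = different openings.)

contrasting double period

Four phrases in two halves: the first half (mm. 9-12) ends with a half cadence, the second (bars 13–16) with a perfect authentic cadence — a large antecedent–consequent pair, i.e. a double period.
Phrase 3 begins with different material from phrase 1, making it contrasting.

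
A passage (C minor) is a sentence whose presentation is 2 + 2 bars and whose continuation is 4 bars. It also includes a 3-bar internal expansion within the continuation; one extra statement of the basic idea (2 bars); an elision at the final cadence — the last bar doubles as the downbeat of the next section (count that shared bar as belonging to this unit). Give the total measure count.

13 measures

Basic sentence: 2 + 2 + 4 = 8 bars.
8 (basic form) + 3 (internal expansion) + 2 (extra statement) = 13.
The elision shares a bar with the next section but does not change this unit's count.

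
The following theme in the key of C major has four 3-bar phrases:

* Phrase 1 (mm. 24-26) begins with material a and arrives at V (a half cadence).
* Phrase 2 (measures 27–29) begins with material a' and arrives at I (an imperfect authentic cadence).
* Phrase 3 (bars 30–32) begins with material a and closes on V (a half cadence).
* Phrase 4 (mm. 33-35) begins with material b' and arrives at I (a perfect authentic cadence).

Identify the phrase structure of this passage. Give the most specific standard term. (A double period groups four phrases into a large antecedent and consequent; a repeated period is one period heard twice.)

parallel double period

Four phrases in two halves: the first half (measures 24–29) ends with an imperfect authentic cadence, the second (mm. 30–35) with a perfect authentic cadence — a large antecedent–consequent pair, i.e. a double period.
Phrase 3 begins with the same material as phrase 1, making it parallel.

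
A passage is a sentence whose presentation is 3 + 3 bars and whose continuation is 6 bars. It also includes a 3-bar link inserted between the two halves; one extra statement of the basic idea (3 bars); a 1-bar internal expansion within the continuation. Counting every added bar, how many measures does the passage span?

19 measures

Basic sentence: 3 + 3 + 6 = 12 bars.
12 (basic form) + 3 (link) + 3 (extra statement) + 1 (internal expansion) = 19.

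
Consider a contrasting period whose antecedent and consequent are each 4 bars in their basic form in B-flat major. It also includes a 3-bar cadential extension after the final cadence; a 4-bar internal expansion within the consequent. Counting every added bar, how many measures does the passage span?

Basic contrasting period: 4 + 4 = 8 bars.
8 (basic form) + 3 (cadential extension) + 4 (internal expansion) = 15.

15 measures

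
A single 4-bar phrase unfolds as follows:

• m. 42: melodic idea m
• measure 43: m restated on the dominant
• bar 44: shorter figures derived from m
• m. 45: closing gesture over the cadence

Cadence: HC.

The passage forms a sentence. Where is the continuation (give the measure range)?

After the presentation (mm. 42–43), the continuation covers the fragmentation through the cadence: mm. 44-45.

measures 44–45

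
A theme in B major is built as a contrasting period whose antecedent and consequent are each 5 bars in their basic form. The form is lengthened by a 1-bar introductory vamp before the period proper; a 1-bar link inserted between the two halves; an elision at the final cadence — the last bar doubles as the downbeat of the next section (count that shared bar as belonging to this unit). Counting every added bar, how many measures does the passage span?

Basic contrasting period: 5 + 5 = 10 bars.
10 (basic form) + 1 (introduction) + 1 (link) = 12.
The elision shares a bar with the next section but does not change this unit's count.

12 measures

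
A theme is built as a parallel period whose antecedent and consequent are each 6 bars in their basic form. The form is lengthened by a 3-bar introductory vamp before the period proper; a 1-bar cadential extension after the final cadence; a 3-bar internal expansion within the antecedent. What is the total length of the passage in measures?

Basic parallel period: 6 + 6 = 12 bars.
12 (basic form) + 3 (introduction) + 1 (cadential extension) + 3 (internal expansion) = 19.

19 measures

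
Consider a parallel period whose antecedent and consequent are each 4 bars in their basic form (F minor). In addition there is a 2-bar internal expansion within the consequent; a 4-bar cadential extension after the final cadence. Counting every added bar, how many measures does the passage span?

14 measures

Basic parallel period: 4 + 4 = 8 bars.
8 (basic form) + 2 (internal expansion) + 4 (cadential extension) = 14.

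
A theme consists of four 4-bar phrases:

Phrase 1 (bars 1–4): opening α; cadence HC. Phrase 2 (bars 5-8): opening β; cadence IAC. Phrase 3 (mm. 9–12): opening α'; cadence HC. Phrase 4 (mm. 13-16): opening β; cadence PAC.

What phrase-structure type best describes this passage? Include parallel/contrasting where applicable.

Four phrases in two halves: the first half (mm. 1-8) ends with an imperfect authentic cadence, the second (mm. 9–16) with a perfect authentic cadence — a large antecedent–consequent pair, i.e. a double period.
Phrase 3 begins with the same material as phrase 1, making it parallel.

parallel double period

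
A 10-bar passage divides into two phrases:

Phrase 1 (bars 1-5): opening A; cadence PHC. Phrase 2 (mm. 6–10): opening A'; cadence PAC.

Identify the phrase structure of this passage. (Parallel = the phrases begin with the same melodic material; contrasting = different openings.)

parallel period

Phrase 1 ends with a Phrygian half cadence (weaker) and phrase 2 with a perfect authentic cadence (stronger): antecedent + consequent = a period.
The two phrases open with the same material (A / A'), so the period is parallel.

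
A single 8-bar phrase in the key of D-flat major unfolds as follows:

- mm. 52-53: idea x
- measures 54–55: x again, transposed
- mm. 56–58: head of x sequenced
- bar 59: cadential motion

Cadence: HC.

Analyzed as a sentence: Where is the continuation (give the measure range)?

measures 56–59

After the presentation (mm. 52–55), the continuation covers the fragmentation through the cadence: bars 56–59.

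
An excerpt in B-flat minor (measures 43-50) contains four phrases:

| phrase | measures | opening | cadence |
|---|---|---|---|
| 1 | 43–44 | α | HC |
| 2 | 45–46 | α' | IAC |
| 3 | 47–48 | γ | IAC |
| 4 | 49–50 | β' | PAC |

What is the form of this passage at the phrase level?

Four phrases in two halves: the first half (measures 43–46) ends with an imperfect authentic cadence, the second (bars 47-50) with a perfect authentic cadence — a large antecedent–consequent pair, i.e. a double period.
Phrase 3 begins with different material from phrase 1, making it contrasting.

contrasting double period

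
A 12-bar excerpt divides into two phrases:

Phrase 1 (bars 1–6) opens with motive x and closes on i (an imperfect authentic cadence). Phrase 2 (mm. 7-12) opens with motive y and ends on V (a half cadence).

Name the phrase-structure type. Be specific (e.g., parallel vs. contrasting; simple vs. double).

phrase group

The second phrase closes with a half cadence, which is not stronger than the first phrase's imperfect authentic cadence; without a weak→strong cadential pair there is no antecedent–consequent relationship, so this is a phrase group rather than a period.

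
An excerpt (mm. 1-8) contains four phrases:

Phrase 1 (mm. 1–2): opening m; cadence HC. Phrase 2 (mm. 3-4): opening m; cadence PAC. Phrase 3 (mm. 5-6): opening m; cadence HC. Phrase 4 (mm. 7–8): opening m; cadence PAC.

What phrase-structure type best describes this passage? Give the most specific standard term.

repeated period

The cadence pattern HC–PAC–HC–PAC is weak–strong twice, and phrases 3–4 restate phrases 1–2: a period heard twice, not a double period (which would end weakly at phrase 2).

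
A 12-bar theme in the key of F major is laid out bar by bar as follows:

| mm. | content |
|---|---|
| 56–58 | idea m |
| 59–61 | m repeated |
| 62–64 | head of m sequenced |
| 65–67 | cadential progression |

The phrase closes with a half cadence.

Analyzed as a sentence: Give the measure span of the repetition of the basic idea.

measures 59–61

The presentation of a sentence is the basic idea (bars 56–58) plus its repetition (measures 59-61); the repetition of the basic idea is therefore measures 59-61.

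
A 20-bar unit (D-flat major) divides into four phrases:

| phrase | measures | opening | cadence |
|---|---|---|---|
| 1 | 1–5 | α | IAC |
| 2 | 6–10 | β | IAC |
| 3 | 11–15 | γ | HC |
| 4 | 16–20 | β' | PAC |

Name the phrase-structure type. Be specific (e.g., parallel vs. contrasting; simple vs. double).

contrasting double period

Four phrases in two halves: the first half (mm. 1-10) ends with an imperfect authentic cadence, the second (mm. 11–20) with a perfect authentic cadence — a large antecedent–consequent pair, i.e. a double period.
Phrase 3 begins with different material from phrase 1, making it contrasting.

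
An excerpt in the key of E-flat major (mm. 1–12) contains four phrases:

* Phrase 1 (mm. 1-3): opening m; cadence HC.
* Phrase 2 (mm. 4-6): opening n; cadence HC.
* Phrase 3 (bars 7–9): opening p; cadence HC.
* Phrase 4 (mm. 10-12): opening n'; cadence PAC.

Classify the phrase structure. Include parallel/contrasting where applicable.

Four phrases in two halves: the first half (mm. 1–6) ends with a half cadence, the second (mm. 7–12) with a perfect authentic cadence — a large antecedent–consequent pair, i.e. a double period.
Phrase 3 begins with different material from phrase 1, making it contrasting.

contrasting double period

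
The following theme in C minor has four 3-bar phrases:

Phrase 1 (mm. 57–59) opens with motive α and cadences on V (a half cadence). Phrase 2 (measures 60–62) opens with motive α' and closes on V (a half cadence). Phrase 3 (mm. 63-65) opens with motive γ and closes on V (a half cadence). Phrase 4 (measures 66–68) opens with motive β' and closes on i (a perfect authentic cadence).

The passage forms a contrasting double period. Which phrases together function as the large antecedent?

In a double period the first pair of phrases (ending half cadence) is the large antecedent and the second pair (ending perfect authentic cadence) is the large consequent; the antecedent is phrases 1 and 2.

phrases 1 and 2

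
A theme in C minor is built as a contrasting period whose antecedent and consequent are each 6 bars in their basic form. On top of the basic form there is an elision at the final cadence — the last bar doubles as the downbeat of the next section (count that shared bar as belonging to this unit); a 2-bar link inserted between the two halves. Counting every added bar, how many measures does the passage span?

Basic contrasting period: 6 + 6 = 12 bars.
12 (basic form) + 2 (link) = 14.
The elision shares a bar with the next section but does not change this unit's count.

14 measures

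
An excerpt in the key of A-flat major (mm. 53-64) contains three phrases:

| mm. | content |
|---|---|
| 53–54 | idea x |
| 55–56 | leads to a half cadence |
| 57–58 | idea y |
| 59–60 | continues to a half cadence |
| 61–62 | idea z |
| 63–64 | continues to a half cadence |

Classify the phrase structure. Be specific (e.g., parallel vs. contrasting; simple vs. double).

The final phrase closes with a half cadence, which is not stronger than the preceding half cadence; the 3 phrases lack an overall antecedent–consequent design and so form a phrase group.

phrase group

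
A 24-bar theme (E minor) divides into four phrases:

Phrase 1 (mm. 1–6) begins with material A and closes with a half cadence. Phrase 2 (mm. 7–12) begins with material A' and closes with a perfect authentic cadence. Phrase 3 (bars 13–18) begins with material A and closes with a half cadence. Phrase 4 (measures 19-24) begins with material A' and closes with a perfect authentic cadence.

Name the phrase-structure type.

The cadence pattern HC–PAC–HC–PAC is weak–strong twice, and phrases 3–4 restate phrases 1–2: a period heard twice, not a double period (which would end weakly at phrase 2).

repeated period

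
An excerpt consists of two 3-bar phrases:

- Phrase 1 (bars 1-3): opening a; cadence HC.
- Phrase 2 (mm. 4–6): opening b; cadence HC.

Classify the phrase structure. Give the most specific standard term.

phrase group

The second phrase closes with a half cadence, which is not stronger than the first phrase's half cadence; without a weak→strong cadential pair there is no antecedent–consequent relationship, so this is a phrase group rather than a period.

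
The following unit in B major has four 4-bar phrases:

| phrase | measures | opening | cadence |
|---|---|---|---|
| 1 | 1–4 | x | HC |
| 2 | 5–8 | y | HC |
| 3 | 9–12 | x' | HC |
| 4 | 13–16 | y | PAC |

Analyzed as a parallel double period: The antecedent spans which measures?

In a double period the four phrases pair into a large antecedent (phrases 1–2, ending half cadence) and a large consequent (phrases 3–4, ending perfect authentic cadence). The antecedent spans bars 1-8.

measures 1–8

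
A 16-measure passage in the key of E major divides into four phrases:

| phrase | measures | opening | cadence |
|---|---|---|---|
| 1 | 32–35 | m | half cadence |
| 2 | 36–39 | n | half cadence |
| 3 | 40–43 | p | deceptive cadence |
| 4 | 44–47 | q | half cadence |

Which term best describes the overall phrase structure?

Phrase 4 ends with a half cadence, no stronger than phrase 2's half cadence, so the four phrases do not form a double period; nor do phrases 3–4 duplicate 1–2, so it is not a repeated period. With no phrase reaching a conclusive cadence, the passage is a phrase group.

phrase group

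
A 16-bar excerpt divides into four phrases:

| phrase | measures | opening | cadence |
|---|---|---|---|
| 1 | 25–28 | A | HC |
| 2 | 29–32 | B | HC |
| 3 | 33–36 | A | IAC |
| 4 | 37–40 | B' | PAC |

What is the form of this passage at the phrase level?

parallel double period

Four phrases in two halves: the first half (measures 25–32) ends with a half cadence, the second (measures 33–40) with a perfect authentic cadence — a large antecedent–consequent pair, i.e. a double period.
Phrase 3 begins with the same material as phrase 1, making it parallel.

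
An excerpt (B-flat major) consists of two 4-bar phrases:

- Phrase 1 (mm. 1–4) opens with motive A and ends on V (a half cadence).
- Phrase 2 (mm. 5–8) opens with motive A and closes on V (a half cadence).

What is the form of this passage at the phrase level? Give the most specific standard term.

repeated phrase

Both phrases have the same opening (A) and the same cadence (half cadence): the second is a restatement, not a consequent, so this is a repeated phrase rather than a period.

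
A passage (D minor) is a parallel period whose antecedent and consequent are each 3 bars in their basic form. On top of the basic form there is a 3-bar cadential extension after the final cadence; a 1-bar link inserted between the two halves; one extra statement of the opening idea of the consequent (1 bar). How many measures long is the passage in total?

Basic parallel period: 3 + 3 = 6 bars.
6 (basic form) + 3 (cadential extension) + 1 (link) + 1 (extra statement) = 11.

11 measures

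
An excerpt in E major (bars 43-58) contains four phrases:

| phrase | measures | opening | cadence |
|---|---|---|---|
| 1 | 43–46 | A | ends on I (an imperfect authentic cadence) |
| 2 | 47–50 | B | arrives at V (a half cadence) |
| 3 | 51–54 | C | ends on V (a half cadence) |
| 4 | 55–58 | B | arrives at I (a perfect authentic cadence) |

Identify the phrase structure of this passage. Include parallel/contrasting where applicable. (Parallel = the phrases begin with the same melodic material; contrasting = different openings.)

Four phrases in two halves: the first half (bars 43–50) ends with a half cadence, the second (measures 51-58) with a perfect authentic cadence — a large antecedent–consequent pair, i.e. a double period.
Phrase 3 begins with different material from phrase 1, making it contrasting.

contrasting double period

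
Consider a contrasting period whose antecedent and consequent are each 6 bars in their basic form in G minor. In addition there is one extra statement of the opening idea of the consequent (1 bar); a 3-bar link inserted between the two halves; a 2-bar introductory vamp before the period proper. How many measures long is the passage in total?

18 measures

Basic contrasting period: 6 + 6 = 12 bars.
12 (basic form) + 1 (extra statement) + 3 (link) + 2 (introduction) = 18.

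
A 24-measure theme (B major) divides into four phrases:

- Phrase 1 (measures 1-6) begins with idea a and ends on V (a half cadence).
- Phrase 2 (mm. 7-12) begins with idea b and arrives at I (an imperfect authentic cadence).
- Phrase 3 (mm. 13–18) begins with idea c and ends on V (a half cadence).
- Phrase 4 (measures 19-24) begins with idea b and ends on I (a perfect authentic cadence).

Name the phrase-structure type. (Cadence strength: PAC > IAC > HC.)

Four phrases in two halves: the first half (measures 1–12) ends with an imperfect authentic cadence, the second (mm. 13–24) with a perfect authentic cadence — a large antecedent–consequent pair, i.e. a double period.
Phrase 3 begins with different material from phrase 1, making it contrasting.

contrasting double period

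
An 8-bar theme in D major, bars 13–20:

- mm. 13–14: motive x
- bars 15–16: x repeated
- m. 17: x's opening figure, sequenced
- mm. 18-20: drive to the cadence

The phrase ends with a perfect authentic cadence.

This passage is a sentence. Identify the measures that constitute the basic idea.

The presentation of a sentence is the basic idea (mm. 13-14) plus its repetition (mm. 15-16); the basic idea is therefore mm. 13–14.

measures 13–14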